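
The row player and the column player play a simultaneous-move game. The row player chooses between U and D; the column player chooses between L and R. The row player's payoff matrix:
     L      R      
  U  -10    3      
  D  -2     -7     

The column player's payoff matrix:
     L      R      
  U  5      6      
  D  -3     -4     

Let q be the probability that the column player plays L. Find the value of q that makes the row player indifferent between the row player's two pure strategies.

q = 5/9

Set the row player's expected payoff from U equal to that from D:
  the row player's payoff from U: q·(-10) + (1−q)·3 = -13q + 3
  the row player's payoff from D: q·(-2) + (1−q)·(-7) = 5q - 7
  -13q + 3 = 5q - 7  ⇒  -18q = -10  ⇒  q = 5/9.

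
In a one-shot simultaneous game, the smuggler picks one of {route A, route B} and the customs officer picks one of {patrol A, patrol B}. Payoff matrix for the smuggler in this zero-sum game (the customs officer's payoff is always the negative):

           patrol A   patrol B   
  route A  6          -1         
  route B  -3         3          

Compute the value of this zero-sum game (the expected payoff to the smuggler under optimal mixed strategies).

In a mixed equilibrium the smuggler is indifferent between route A and route B; this condition fixes q.
  the smuggler's payoff from route A: q·6 + (1−q)·(-1) = 7q - 1
  the smuggler's payoff from route B: q·(-3) + (1−q)·3 = -6q + 3
  7q - 1 = -6q + 3  ⇒  13q = 4  ⇒  q = 4/13.
The value is the smuggler's expected payoff against this mix (using route A): (4/13)·6 + (9/13)·(-1) = 15/13.

v = 15/13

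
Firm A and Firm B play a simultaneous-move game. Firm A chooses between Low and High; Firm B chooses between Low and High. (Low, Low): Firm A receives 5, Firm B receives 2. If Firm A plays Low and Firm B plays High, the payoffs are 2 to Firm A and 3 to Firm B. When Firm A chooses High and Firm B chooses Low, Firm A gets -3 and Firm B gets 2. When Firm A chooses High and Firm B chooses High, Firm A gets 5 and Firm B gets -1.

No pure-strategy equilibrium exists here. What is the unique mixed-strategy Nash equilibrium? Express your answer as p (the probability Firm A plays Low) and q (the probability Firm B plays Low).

p = 3/4, q = 3/11

In a mixed equilibrium Firm B is indifferent between Low and High; this condition fixes p.
  Firm B's expected payoff from Low: p·2 + (1−p)·2 = 2
  Firm B's expected payoff from High: p·3 + (1−p)·(-1) = 4p - 1
  2 = 4p - 1  ⇒  -4p = -3  ⇒  p = 3/4.
Firm A's indifference between Low and High determines Firm B's mixing probability q:
  Firm A's expected payoff from Low: q·5 + (1−q)·2 = 3q + 2
  Firm A's expected payoff from High: q·(-3) + (1−q)·5 = -8q + 5
  3q + 2 = -8q + 5  ⇒  11q = 3  ⇒  q = 3/11.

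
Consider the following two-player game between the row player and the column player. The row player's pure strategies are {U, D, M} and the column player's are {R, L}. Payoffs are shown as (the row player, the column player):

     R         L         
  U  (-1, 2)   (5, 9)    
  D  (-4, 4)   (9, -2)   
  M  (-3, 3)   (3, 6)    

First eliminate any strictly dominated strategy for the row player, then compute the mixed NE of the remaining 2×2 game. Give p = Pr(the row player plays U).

The row player's strategy M is strictly dominated by U: -1 > -3 and 5 > 3. Eliminate M.
For the column player to be willing to mix, the column player must be indifferent between R and L, which pins down the row player's mix.
  the column player's payoff to R: p·2 + (1−p)·4 = -2p + 4
  the column player's payoff to L: p·9 + (1−p)·(-2) = 11p - 2
  -2p + 4 = 11p - 2  ⇒  -13p = -6  ⇒  p = 6/13.

p = 6/13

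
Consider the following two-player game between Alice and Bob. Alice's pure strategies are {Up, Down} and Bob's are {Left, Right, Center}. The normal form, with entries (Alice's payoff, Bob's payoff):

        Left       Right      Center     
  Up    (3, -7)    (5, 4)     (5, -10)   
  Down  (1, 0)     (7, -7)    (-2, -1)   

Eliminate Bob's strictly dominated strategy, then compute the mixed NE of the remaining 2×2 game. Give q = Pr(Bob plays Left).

q = 1/2

Bob's strategy Center is strictly dominated by Left: -7 > -10 and 0 > -1. Eliminate Center.
In a mixed equilibrium Alice is indifferent between Up and Down; this condition fixes q.
  Alice's payoff to Up: q·3 + (1−q)·5 = -2q + 5
  Alice's payoff to Down: q·1 + (1−q)·7 = -6q + 7
  -2q + 5 = -6q + 7  ⇒  4q = 2  ⇒  q = 1/2.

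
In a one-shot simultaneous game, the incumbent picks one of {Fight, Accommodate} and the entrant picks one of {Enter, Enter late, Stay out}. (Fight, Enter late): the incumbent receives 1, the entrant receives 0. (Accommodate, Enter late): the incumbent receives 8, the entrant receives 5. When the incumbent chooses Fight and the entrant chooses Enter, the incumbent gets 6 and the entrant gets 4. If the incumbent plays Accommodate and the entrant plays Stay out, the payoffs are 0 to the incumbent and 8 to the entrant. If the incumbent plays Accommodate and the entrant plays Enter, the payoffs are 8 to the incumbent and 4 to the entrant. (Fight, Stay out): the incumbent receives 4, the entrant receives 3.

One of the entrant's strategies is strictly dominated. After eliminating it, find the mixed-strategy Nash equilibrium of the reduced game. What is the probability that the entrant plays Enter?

The entrant's strategy Enter late is strictly dominated by Stay out: 3 > 0 and 8 > 5. Eliminate Enter late.
The incumbent's indifference between Fight and Accommodate determines the entrant's mixing probability q:
  the incumbent's payoff from Fight: q·6 + (1−q)·4 = 2q + 4
  the incumbent's payoff from Accommodate: q·8 + (1−q)·0 = 8q
  2q + 4 = 8q  ⇒  -6q = -4  ⇒  q = 2/3.

q = 2/3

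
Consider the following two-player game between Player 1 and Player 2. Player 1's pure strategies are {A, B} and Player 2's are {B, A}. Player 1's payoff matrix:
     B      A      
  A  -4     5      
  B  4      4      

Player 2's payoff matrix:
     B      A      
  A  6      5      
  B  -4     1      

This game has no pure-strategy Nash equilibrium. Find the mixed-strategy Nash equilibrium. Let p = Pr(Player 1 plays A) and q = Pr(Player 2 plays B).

p = 5/6, q = 1/9

In a mixed equilibrium Player 2 is indifferent between B and A; this condition fixes p.
  Player 2's payoff from B: p·6 + (1−p)·(-4) = 10p - 4
  Player 2's payoff from A: p·5 + (1−p)·1 = 4p + 1
  10p - 4 = 4p + 1  ⇒  6p = 5  ⇒  p = 5/6.
Set Player 1's expected payoff from A equal to that from B:
  Player 1's payoff from A: q·(-4) + (1−q)·5 = -9q + 5
  Player 1's payoff from B: q·4 + (1−q)·4 = 4
  -9q + 5 = 4  ⇒  -9q = -1  ⇒  q = 1/9.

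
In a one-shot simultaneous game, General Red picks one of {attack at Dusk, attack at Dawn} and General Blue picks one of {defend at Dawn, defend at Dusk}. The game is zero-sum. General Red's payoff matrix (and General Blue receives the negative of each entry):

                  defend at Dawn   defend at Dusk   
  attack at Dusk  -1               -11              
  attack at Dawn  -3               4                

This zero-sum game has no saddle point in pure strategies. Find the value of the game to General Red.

General Blue's mix must leave General Red indifferent between attack at Dusk and attack at Dawn.
  General Red's payoff from attack at Dusk: q·(-1) + (1−q)·(-11) = 10q - 11
  General Red's payoff from attack at Dawn: q·(-3) + (1−q)·4 = -7q + 4
  10q - 11 = -7q + 4  ⇒  17q = 15  ⇒  q = 15/17.
The value is General Red's expected payoff against this mix (using attack at Dusk): (15/17)·(-1) + (2/17)·(-11) = -37/17.

v = -37/17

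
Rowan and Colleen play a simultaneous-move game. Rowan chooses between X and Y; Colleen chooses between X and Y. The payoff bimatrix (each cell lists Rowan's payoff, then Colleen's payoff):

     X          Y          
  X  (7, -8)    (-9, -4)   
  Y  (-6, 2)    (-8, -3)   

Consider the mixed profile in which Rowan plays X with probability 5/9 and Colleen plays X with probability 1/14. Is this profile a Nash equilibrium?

Check Colleen's indifference given Rowan's mix p = 5/9:
  payoff from X = -32/9; payoff from Y = -32/9 — equal.
Check Rowan's indifference given Colleen's mix q = 1/14:
  payoff from X = -55/7; payoff from Y = -55/7 — equal.
Both players are indifferent, so neither can profitably deviate.

Yes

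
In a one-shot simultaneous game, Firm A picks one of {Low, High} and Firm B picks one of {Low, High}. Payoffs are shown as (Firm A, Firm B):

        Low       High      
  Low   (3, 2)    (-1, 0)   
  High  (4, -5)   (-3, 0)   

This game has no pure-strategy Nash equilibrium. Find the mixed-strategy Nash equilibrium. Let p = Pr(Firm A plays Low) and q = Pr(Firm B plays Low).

Set Firm B's expected payoff from Low equal to that from High:
  Firm B's payoff to Low: p·2 + (1−p)·(-5) = 7p - 5
  Firm B's payoff to High: p·0 + (1−p)·0 = 0
  7p - 5 = 0  ⇒  7p = 5  ⇒  p = 5/7.
In a mixed equilibrium Firm A is indifferent between Low and High; this condition fixes q.
  Firm A's expected payoff from Low: q·3 + (1−q)·(-1) = 4q - 1
  Firm A's expected payoff from High: q·4 + (1−q)·(-3) = 7q - 3
  4q - 1 = 7q - 3  ⇒  -3q = -2  ⇒  q = 2/3.

p = 5/7, q = 2/3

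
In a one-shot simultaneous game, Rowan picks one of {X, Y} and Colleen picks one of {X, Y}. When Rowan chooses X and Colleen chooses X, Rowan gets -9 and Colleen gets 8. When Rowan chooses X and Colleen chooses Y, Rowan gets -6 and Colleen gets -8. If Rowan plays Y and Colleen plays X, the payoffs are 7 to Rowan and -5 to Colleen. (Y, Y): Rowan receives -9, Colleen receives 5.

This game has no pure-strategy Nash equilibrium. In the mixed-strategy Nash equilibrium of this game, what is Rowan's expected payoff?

-123/19

Rowan's indifference between X and Y determines Colleen's mixing probability q:
  Rowan's expected payoff from X: q·(-9) + (1−q)·(-6) = -3q - 6
  Rowan's expected payoff from Y: q·7 + (1−q)·(-9) = 16q - 9
  -3q - 6 = 16q - 9  ⇒  -19q = -3  ⇒  q = 3/19.
At equilibrium Rowan is indifferent across rows, so Rowan's payoff equals the payoff from X: (3/19)·(-9) + (16/19)·(-6) = -123/19.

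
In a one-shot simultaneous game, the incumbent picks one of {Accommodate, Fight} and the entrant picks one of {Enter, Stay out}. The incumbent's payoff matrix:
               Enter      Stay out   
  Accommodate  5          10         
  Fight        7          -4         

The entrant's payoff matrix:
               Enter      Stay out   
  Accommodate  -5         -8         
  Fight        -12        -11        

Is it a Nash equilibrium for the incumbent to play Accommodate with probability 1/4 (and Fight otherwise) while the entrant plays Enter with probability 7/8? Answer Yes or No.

Check the entrant's indifference given the incumbent's mix p = 1/4:
  payoff from Enter = -41/4; payoff from Stay out = -41/4 — equal.
Check the incumbent's indifference given the entrant's mix q = 7/8:
  payoff from Accommodate = 45/8; payoff from Fight = 45/8 — equal.
Both players are indifferent, so neither can profitably deviate.

Yes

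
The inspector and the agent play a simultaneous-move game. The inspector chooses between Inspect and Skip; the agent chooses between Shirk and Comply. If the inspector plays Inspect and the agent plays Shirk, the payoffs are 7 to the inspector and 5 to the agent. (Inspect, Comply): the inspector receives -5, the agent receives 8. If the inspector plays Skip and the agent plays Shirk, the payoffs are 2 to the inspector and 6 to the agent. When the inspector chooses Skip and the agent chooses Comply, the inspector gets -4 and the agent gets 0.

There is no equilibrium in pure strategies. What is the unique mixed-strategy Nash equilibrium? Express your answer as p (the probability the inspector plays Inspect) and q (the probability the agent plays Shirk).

For the agent to be willing to mix, the agent must be indifferent between Shirk and Comply, which pins down the inspector's mix.
  the agent's payoff from Shirk: p·5 + (1−p)·6 = -p + 6
  the agent's payoff from Comply: p·8 + (1−p)·0 = 8p
  -p + 6 = 8p  ⇒  -9p = -6  ⇒  p = 2/3.
Set the inspector's expected payoff from Inspect equal to that from Skip:
  the inspector's payoff to Inspect: q·7 + (1−q)·(-5) = 12q - 5
  the inspector's payoff to Skip: q·2 + (1−q)·(-4) = 6q - 4
  12q - 5 = 6q - 4  ⇒  6q = 1  ⇒  q = 1/6.

p = 2/3, q = 1/6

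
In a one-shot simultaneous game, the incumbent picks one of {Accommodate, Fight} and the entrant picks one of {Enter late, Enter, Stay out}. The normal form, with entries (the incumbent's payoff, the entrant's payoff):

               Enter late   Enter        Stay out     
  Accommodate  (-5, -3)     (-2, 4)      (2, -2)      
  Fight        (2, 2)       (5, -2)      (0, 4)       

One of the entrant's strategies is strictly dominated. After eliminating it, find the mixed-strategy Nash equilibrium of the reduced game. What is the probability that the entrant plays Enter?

q = 2/9

The entrant's strategy Enter late is strictly dominated by Stay out: -2 > -3 and 4 > 2. Eliminate Enter late.
The incumbent's indifference between Accommodate and Fight determines the entrant's mixing probability q:
  the incumbent's expected payoff from Accommodate: q·(-2) + (1−q)·2 = -4q + 2
  the incumbent's expected payoff from Fight: q·5 + (1−q)·0 = 5q
  -4q + 2 = 5q  ⇒  -9q = -2  ⇒  q = 2/9.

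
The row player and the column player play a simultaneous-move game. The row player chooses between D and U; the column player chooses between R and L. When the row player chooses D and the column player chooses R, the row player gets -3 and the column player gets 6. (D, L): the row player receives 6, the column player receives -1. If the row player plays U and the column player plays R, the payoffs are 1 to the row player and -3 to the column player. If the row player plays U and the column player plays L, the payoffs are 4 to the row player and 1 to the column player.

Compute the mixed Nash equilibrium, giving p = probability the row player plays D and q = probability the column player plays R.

The row player's mix must leave the column player indifferent between R and L.
  the column player's payoff to R: p·6 + (1−p)·(-3) = 9p - 3
  the column player's payoff to L: p·(-1) + (1−p)·1 = -2p + 1
  9p - 3 = -2p + 1  ⇒  11p = 4  ⇒  p = 4/11.
For the row player to be willing to mix, the row player must be indifferent between D and U, which pins down the column player's mix.
  the row player's payoff to D: q·(-3) + (1−q)·6 = -9q + 6
  the row player's payoff to U: q·1 + (1−q)·4 = -3q + 4
  -9q + 6 = -3q + 4  ⇒  -6q = -2  ⇒  q = 1/3.

p = 4/11, q = 1/3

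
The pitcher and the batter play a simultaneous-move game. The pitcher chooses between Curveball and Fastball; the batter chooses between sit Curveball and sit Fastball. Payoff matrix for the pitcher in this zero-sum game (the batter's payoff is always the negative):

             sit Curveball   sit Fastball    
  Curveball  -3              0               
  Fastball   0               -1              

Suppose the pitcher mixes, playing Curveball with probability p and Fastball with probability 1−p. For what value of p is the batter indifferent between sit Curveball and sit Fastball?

p = 1/4

Set the batter's expected payoff from sit Curveball equal to that from sit Fastball:
  the batter's expected payoff from sit Curveball: p·3 + (1−p)·0 = 3p
  the batter's expected payoff from sit Fastball: p·0 + (1−p)·1 = -p + 1
  3p = -p + 1  ⇒  4p = 1  ⇒  p = 1/4.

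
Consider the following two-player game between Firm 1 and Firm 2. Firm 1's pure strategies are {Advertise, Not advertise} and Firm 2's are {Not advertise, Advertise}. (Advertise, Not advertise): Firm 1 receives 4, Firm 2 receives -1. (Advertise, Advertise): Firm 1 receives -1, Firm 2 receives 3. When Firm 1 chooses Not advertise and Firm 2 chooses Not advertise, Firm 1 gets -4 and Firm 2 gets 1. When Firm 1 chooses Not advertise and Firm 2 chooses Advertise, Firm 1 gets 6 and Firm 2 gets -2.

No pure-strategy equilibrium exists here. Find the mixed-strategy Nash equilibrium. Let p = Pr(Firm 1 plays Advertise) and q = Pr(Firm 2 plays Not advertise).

p = 3/7, q = 7/15

Firm 1's mix must leave Firm 2 indifferent between Not advertise and Advertise.
  Firm 2's payoff from Not advertise: p·(-1) + (1−p)·1 = -2p + 1
  Firm 2's payoff from Advertise: p·3 + (1−p)·(-2) = 5p - 2
  -2p + 1 = 5p - 2  ⇒  -7p = -3  ⇒  p = 3/7.
Firm 1's indifference between Advertise and Not advertise determines Firm 2's mixing probability q:
  Firm 1's expected payoff from Advertise: q·4 + (1−q)·(-1) = 5q - 1
  Firm 1's expected payoff from Not advertise: q·(-4) + (1−q)·6 = -10q + 6
  5q - 1 = -10q + 6  ⇒  15q = 7  ⇒  q = 7/15.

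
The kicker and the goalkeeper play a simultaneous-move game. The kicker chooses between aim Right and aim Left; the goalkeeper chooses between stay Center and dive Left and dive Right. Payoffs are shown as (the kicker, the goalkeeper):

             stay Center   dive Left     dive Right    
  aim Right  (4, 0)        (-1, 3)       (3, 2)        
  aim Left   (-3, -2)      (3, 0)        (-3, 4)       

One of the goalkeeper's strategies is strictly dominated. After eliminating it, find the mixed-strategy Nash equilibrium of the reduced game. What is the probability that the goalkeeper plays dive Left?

The goalkeeper's strategy stay Center is strictly dominated by dive Left: 3 > 0 and 0 > -2. Eliminate stay Center.
Set the kicker's expected payoff from aim Right equal to that from aim Left:
  the kicker's payoff from aim Right: q·(-1) + (1−q)·3 = -4q + 3
  the kicker's payoff from aim Left: q·3 + (1−q)·(-3) = 6q - 3
  -4q + 3 = 6q - 3  ⇒  -10q = -6  ⇒  q = 3/5.

q = 3/5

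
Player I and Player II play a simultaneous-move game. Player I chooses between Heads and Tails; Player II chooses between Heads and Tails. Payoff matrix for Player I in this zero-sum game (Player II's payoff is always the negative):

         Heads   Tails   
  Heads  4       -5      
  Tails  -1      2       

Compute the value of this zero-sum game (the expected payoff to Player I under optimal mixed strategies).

Player I's indifference between Heads and Tails determines Player II's mixing probability q:
  Player I's payoff from Heads: q·4 + (1−q)·(-5) = 9q - 5
  Player I's payoff from Tails: q·(-1) + (1−q)·2 = -3q + 2
  9q - 5 = -3q + 2  ⇒  12q = 7  ⇒  q = 7/12.
The value is Player I's expected payoff against this mix (using Heads): (7/12)·4 + (5/12)·(-5) = 1/4.

v = 1/4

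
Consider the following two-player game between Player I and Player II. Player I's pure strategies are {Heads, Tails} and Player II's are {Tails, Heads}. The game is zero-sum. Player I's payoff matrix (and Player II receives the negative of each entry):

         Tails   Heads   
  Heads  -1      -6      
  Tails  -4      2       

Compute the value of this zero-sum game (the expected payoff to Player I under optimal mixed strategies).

v = -26/11

Player I's indifference between Heads and Tails determines Player II's mixing probability q:
  Player I's payoff from Heads: q·(-1) + (1−q)·(-6) = 5q - 6
  Player I's payoff from Tails: q·(-4) + (1−q)·2 = -6q + 2
  5q - 6 = -6q + 2  ⇒  11q = 8  ⇒  q = 8/11.
The value is Player I's expected payoff against this mix (using Heads): (8/11)·(-1) + (3/11)·(-6) = -26/11.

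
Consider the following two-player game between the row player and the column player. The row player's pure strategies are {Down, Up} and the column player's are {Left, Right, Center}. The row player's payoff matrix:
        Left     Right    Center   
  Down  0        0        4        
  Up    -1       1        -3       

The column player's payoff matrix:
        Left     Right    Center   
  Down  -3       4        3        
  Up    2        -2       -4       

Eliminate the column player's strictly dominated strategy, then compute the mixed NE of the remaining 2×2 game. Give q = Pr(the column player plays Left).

q = 1/2

The column player's strategy Center is strictly dominated by Right: 4 > 3 and -2 > -4. Eliminate Center.
Set the row player's expected payoff from Down equal to that from Up:
  the row player's payoff from Down: q·0 + (1−q)·0 = 0
  the row player's payoff from Up: q·(-1) + (1−q)·1 = -2q + 1
  0 = -2q + 1  ⇒  2q = 1  ⇒  q = 1/2.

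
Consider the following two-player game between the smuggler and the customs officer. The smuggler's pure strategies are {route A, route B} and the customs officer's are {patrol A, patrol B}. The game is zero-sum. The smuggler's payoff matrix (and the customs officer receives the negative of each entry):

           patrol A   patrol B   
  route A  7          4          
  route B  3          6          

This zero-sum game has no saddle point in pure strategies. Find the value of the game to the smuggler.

v = 5

In a mixed equilibrium the smuggler is indifferent between route A and route B; this condition fixes q.
  the smuggler's payoff to route A: q·7 + (1−q)·4 = 3q + 4
  the smuggler's payoff to route B: q·3 + (1−q)·6 = -3q + 6
  3q + 4 = -3q + 6  ⇒  6q = 2  ⇒  q = 1/3.
The value is the smuggler's expected payoff against this mix (using route A): (1/3)·7 + (2/3)·4 = 5.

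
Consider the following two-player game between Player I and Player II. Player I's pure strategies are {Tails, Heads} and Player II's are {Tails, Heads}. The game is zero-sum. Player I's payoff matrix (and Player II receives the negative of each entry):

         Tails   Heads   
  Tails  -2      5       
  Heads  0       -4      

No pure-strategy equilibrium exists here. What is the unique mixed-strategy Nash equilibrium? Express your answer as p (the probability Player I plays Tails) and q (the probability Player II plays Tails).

For Player II to be willing to mix, Player II must be indifferent between Tails and Heads, which pins down Player I's mix.
  Player II's payoff from Tails: p·2 + (1−p)·0 = 2p
  Player II's payoff from Heads: p·(-5) + (1−p)·4 = -9p + 4
  2p = -9p + 4  ⇒  11p = 4  ⇒  p = 4/11.
Set Player I's expected payoff from Tails equal to that from Heads:
  Player I's expected payoff from Tails: q·(-2) + (1−q)·5 = -7q + 5
  Player I's expected payoff from Heads: q·0 + (1−q)·(-4) = 4q - 4
  -7q + 5 = 4q - 4  ⇒  -11q = -9  ⇒  q = 9/11.

p = 4/11, q = 9/11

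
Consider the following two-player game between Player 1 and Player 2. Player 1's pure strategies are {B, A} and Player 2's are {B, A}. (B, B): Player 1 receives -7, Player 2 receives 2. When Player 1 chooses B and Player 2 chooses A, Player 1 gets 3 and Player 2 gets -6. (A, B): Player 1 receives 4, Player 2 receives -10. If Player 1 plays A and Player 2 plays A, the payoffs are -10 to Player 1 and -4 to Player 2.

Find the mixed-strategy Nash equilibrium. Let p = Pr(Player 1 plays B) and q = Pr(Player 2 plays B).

p = 3/7, q = 13/24

Set Player 2's expected payoff from B equal to that from A:
  Player 2's payoff from B: p·2 + (1−p)·(-10) = 12p - 10
  Player 2's payoff from A: p·(-6) + (1−p)·(-4) = -2p - 4
  12p - 10 = -2p - 4  ⇒  14p = 6  ⇒  p = 3/7.
Player 1's indifference between B and A determines Player 2's mixing probability q:
  Player 1's payoff from B: q·(-7) + (1−q)·3 = -10q + 3
  Player 1's payoff from A: q·4 + (1−q)·(-10) = 14q - 10
  -10q + 3 = 14q - 10  ⇒  -24q = -13  ⇒  q = 13/24.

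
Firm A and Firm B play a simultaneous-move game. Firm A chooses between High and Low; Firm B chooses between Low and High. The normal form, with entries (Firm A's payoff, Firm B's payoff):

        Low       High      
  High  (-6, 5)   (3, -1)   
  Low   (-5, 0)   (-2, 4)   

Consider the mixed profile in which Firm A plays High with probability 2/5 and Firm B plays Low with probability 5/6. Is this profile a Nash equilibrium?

Check Firm B's indifference given Firm A's mix p = 2/5:
  payoff from Low = 2; payoff from High = 2 — equal.
Check Firm A's indifference given Firm B's mix q = 5/6:
  payoff from High = -9/2; payoff from Low = -9/2 — equal.
Both players are indifferent, so neither can profitably deviate.

Yes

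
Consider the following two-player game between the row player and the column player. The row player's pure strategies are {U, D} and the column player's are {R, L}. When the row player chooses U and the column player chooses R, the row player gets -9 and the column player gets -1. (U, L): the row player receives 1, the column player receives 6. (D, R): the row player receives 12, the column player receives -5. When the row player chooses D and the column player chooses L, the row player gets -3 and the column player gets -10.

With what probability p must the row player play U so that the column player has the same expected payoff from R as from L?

p = 5/12

The row player's mix must leave the column player indifferent between R and L.
  the column player's payoff from R: p·(-1) + (1−p)·(-5) = 4p - 5
  the column player's payoff from L: p·6 + (1−p)·(-10) = 16p - 10
  4p - 5 = 16p - 10  ⇒  -12p = -5  ⇒  p = 5/12.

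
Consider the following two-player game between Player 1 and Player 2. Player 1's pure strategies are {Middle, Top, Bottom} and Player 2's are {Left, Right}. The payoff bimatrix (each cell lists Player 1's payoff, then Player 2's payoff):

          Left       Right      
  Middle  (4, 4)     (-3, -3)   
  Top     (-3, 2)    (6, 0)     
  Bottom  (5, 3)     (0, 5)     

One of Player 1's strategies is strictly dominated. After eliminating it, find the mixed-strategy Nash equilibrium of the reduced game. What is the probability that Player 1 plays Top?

Player 1's strategy Middle is strictly dominated by Bottom: 5 > 4 and 0 > -3. Eliminate Middle.
For Player 2 to be willing to mix, Player 2 must be indifferent between Left and Right, which pins down Player 1's mix.
  Player 2's expected payoff from Left: p·2 + (1−p)·3 = -p + 3
  Player 2's expected payoff from Right: p·0 + (1−p)·5 = -5p + 5
  -p + 3 = -5p + 5  ⇒  4p = 2  ⇒  p = 1/2.

p = 1/2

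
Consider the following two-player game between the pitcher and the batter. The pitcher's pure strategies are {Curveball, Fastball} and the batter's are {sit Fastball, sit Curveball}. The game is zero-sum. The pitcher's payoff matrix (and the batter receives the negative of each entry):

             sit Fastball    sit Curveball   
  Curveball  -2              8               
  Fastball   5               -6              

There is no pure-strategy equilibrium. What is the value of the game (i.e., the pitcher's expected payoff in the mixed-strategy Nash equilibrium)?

v = 4/3

In a mixed equilibrium the pitcher is indifferent between Curveball and Fastball; this condition fixes q.
  the pitcher's payoff from Curveball: q·(-2) + (1−q)·8 = -10q + 8
  the pitcher's payoff from Fastball: q·5 + (1−q)·(-6) = 11q - 6
  -10q + 8 = 11q - 6  ⇒  -21q = -14  ⇒  q = 2/3.
The value is the pitcher's expected payoff against this mix (using Curveball): (2/3)·(-2) + (1/3)·8 = 4/3.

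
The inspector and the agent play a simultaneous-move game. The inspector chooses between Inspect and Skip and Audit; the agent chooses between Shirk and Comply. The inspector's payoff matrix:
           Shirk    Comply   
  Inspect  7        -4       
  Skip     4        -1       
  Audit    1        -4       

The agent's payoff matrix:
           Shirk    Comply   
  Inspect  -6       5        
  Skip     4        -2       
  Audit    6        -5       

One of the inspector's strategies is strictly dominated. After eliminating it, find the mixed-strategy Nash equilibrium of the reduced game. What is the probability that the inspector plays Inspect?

The inspector's strategy Audit is strictly dominated by Skip: 4 > 1 and -1 > -4. Eliminate Audit.
In a mixed equilibrium the agent is indifferent between Shirk and Comply; this condition fixes p.
  the agent's expected payoff from Shirk: p·(-6) + (1−p)·4 = -10p + 4
  the agent's expected payoff from Comply: p·5 + (1−p)·(-2) = 7p - 2
  -10p + 4 = 7p - 2  ⇒  -17p = -6  ⇒  p = 6/17.

p = 6/17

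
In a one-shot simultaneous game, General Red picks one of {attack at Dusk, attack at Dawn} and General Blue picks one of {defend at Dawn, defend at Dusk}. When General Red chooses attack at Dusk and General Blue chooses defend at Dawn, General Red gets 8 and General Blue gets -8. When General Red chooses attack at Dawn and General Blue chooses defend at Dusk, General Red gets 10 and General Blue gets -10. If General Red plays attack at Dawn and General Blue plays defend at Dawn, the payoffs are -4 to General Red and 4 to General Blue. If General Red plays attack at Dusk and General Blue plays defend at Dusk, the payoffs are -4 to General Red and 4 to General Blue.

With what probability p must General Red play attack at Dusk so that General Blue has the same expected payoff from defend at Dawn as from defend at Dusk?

p = 7/13

General Red's mix must leave General Blue indifferent between defend at Dawn and defend at Dusk.
  General Blue's expected payoff from defend at Dawn: p·(-8) + (1−p)·4 = -12p + 4
  General Blue's expected payoff from defend at Dusk: p·4 + (1−p)·(-10) = 14p - 10
  -12p + 4 = 14p - 10  ⇒  -26p = -14  ⇒  p = 7/13.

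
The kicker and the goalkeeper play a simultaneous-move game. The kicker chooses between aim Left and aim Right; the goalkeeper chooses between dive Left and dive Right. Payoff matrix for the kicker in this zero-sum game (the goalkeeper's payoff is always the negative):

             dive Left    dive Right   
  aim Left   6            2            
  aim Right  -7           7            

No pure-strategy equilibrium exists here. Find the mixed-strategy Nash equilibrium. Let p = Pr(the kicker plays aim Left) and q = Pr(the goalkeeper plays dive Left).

For the goalkeeper to be willing to mix, the goalkeeper must be indifferent between dive Left and dive Right, which pins down the kicker's mix.
  the goalkeeper's expected payoff from dive Left: p·(-6) + (1−p)·7 = -13p + 7
  the goalkeeper's expected payoff from dive Right: p·(-2) + (1−p)·(-7) = 5p - 7
  -13p + 7 = 5p - 7  ⇒  -18p = -14  ⇒  p = 7/9.
In a mixed equilibrium the kicker is indifferent between aim Left and aim Right; this condition fixes q.
  the kicker's payoff to aim Left: q·6 + (1−q)·2 = 4q + 2
  the kicker's payoff to aim Right: q·(-7) + (1−q)·7 = -14q + 7
  4q + 2 = -14q + 7  ⇒  18q = 5  ⇒  q = 5/18.

p = 7/9, q = 5/18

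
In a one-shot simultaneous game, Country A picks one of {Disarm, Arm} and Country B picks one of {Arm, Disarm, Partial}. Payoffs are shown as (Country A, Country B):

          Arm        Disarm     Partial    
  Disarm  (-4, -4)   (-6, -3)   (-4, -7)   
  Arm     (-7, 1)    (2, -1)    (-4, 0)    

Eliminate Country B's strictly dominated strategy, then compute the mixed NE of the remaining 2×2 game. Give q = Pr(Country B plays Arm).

q = 8/11

Country B's strategy Partial is strictly dominated by Arm: -4 > -7 and 1 > 0. Eliminate Partial.
Set Country A's expected payoff from Disarm equal to that from Arm:
  Country A's expected payoff from Disarm: q·(-4) + (1−q)·(-6) = 2q - 6
  Country A's expected payoff from Arm: q·(-7) + (1−q)·2 = -9q + 2
  2q - 6 = -9q + 2  ⇒  11q = 8  ⇒  q = 8/11.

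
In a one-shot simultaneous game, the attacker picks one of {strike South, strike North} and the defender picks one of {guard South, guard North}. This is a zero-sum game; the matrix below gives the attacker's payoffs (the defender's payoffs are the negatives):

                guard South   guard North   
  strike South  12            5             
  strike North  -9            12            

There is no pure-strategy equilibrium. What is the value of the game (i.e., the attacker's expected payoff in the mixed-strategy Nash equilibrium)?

v = 27/4

In a mixed equilibrium the attacker is indifferent between strike South and strike North; this condition fixes q.
  the attacker's payoff to strike South: q·12 + (1−q)·5 = 7q + 5
  the attacker's payoff to strike North: q·(-9) + (1−q)·12 = -21q + 12
  7q + 5 = -21q + 12  ⇒  28q = 7  ⇒  q = 1/4.
The value is the attacker's expected payoff against this mix (using strike South): (1/4)·12 + (3/4)·5 = 27/4.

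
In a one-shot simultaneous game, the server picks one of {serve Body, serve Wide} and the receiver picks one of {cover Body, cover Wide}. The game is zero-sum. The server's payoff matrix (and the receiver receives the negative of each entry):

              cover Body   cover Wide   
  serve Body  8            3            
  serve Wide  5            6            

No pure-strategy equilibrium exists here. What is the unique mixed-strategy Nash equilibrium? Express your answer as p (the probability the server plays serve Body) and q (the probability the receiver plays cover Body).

p = 1/6, q = 1/2

For the receiver to be willing to mix, the receiver must be indifferent between cover Body and cover Wide, which pins down the server's mix.
  the receiver's expected payoff from cover Body: p·(-8) + (1−p)·(-5) = -3p - 5
  the receiver's expected payoff from cover Wide: p·(-3) + (1−p)·(-6) = 3p - 6
  -3p - 5 = 3p - 6  ⇒  -6p = -1  ⇒  p = 1/6.
The receiver's mix must leave the server indifferent between serve Body and serve Wide.
  the server's payoff to serve Body: q·8 + (1−q)·3 = 5q + 3
  the server's payoff to serve Wide: q·5 + (1−q)·6 = -q + 6
  5q + 3 = -q + 6  ⇒  6q = 3  ⇒  q = 1/2.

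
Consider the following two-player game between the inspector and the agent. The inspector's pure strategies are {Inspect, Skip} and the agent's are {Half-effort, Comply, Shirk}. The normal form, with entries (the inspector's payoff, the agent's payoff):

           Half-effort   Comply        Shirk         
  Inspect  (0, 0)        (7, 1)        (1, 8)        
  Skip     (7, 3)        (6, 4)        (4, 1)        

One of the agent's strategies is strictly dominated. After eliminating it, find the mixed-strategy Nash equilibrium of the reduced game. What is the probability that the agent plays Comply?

The agent's strategy Half-effort is strictly dominated by Comply: 1 > 0 and 4 > 3. Eliminate Half-effort.
Set the inspector's expected payoff from Inspect equal to that from Skip:
  the inspector's payoff from Inspect: q·7 + (1−q)·1 = 6q + 1
  the inspector's payoff from Skip: q·6 + (1−q)·4 = 2q + 4
  6q + 1 = 2q + 4  ⇒  4q = 3  ⇒  q = 3/4.

q = 3/4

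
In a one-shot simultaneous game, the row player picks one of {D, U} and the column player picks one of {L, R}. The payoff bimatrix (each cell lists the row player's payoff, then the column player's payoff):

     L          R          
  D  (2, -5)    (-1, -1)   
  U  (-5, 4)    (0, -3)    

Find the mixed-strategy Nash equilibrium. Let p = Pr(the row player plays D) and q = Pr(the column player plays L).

Set the column player's expected payoff from L equal to that from R:
  the column player's payoff to L: p·(-5) + (1−p)·4 = -9p + 4
  the column player's payoff to R: p·(-1) + (1−p)·(-3) = 2p - 3
  -9p + 4 = 2p - 3  ⇒  -11p = -7  ⇒  p = 7/11.
For the row player to be willing to mix, the row player must be indifferent between D and U, which pins down the column player's mix.
  the row player's payoff from D: q·2 + (1−q)·(-1) = 3q - 1
  the row player's payoff from U: q·(-5) + (1−q)·0 = -5q
  3q - 1 = -5q  ⇒  8q = 1  ⇒  q = 1/8.

p = 7/11, q = 1/8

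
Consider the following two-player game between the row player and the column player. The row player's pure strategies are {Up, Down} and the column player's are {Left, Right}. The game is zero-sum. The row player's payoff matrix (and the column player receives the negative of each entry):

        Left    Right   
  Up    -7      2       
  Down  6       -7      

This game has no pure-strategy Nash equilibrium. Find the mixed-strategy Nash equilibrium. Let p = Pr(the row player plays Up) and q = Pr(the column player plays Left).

The row player's mix must leave the column player indifferent between Left and Right.
  the column player's expected payoff from Left: p·7 + (1−p)·(-6) = 13p - 6
  the column player's expected payoff from Right: p·(-2) + (1−p)·7 = -9p + 7
  13p - 6 = -9p + 7  ⇒  22p = 13  ⇒  p = 13/22.
Set the row player's expected payoff from Up equal to that from Down:
  the row player's payoff to Up: q·(-7) + (1−q)·2 = -9q + 2
  the row player's payoff to Down: q·6 + (1−q)·(-7) = 13q - 7
  -9q + 2 = 13q - 7  ⇒  -22q = -9  ⇒  q = 9/22.

p = 13/22, q = 9/22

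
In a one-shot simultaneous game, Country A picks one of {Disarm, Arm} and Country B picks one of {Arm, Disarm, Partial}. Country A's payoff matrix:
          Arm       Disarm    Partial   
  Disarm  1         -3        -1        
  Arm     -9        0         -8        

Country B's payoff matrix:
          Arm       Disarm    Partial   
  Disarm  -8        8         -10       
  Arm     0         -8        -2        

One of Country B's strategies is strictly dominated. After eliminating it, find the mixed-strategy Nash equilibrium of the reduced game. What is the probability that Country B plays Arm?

Country B's strategy Partial is strictly dominated by Arm: -8 > -10 and 0 > -2. Eliminate Partial.
In a mixed equilibrium Country A is indifferent between Disarm and Arm; this condition fixes q.
  Country A's expected payoff from Disarm: q·1 + (1−q)·(-3) = 4q - 3
  Country A's expected payoff from Arm: q·(-9) + (1−q)·0 = -9q
  4q - 3 = -9q  ⇒  13q = 3  ⇒  q = 3/13.

q = 3/13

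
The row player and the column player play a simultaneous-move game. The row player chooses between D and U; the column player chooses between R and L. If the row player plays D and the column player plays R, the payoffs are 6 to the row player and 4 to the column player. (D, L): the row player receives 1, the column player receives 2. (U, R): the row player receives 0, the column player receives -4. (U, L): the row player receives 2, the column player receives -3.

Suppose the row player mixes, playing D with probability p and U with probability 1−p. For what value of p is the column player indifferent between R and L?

In a mixed equilibrium the column player is indifferent between R and L; this condition fixes p.
  the column player's expected payoff from R: p·4 + (1−p)·(-4) = 8p - 4
  the column player's expected payoff from L: p·2 + (1−p)·(-3) = 5p - 3
  8p - 4 = 5p - 3  ⇒  3p = 1  ⇒  p = 1/3.

p = 1/3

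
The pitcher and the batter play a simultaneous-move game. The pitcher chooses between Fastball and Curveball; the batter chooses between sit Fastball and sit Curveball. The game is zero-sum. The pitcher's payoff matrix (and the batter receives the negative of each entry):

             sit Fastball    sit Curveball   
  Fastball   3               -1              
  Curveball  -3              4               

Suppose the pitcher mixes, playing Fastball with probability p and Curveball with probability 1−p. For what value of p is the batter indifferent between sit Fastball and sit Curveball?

In a mixed equilibrium the batter is indifferent between sit Fastball and sit Curveball; this condition fixes p.
  the batter's expected payoff from sit Fastball: p·(-3) + (1−p)·3 = -6p + 3
  the batter's expected payoff from sit Curveball: p·1 + (1−p)·(-4) = 5p - 4
  -6p + 3 = 5p - 4  ⇒  -11p = -7  ⇒  p = 7/11.

p = 7/11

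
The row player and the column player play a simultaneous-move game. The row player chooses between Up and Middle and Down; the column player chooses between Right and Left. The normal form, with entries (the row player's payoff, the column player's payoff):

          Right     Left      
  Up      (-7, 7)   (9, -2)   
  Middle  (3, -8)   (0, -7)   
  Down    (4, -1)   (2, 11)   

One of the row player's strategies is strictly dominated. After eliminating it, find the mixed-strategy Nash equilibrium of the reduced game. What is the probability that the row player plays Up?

The row player's strategy Middle is strictly dominated by Down: 4 > 3 and 2 > 0. Eliminate Middle.
The row player's mix must leave the column player indifferent between Right and Left.
  the column player's payoff to Right: p·7 + (1−p)·(-1) = 8p - 1
  the column player's payoff to Left: p·(-2) + (1−p)·11 = -13p + 11
  8p - 1 = -13p + 11  ⇒  21p = 12  ⇒  p = 4/7.

p = 4/7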